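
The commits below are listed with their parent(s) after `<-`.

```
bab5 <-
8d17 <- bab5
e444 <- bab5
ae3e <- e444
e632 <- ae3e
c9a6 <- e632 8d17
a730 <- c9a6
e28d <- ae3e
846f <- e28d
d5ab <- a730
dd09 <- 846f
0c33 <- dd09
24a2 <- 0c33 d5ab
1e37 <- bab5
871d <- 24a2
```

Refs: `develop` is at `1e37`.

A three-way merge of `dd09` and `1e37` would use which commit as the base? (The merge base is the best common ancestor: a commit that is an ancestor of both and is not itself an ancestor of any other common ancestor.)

Ancestors of dd09: {846f, ae3e, bab5, dd09, e28d, e444}.
Ancestors of 1e37: {1e37, bab5}.
Common ancestors: {bab5}.
The only common ancestor is bab5, so it is the merge base.

bab5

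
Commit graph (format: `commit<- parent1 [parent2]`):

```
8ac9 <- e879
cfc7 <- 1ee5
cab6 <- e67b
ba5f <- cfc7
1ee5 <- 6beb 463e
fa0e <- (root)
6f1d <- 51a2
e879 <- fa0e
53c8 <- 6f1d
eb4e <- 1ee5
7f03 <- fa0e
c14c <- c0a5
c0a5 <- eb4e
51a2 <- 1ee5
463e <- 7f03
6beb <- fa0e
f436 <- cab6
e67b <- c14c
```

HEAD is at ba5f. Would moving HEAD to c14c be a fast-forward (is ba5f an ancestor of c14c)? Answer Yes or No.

No

A fast-forward from ba5f to c14c is possible iff ba5f is an ancestor of c14c.
Ancestors of c14c: {1ee5, 463e, 6beb, 7f03, c0a5, c14c, eb4e, fa0e}.
ba5f is not among them, so fast-forward is not possible.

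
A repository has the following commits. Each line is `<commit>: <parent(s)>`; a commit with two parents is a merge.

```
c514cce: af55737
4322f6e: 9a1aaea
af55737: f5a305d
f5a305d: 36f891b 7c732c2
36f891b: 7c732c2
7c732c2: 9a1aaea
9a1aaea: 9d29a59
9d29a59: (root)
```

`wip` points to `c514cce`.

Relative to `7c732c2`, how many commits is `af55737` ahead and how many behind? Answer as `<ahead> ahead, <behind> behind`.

Reachable from af55737: {36f891b, 7c732c2, 9a1aaea, 9d29a59, af55737, f5a305d}.
Reachable from 7c732c2: {7c732c2, 9a1aaea, 9d29a59}.
Only in af55737's history (ahead): {36f891b, af55737, f5a305d} — 3.
Only in 7c732c2's history (behind): {} — 0.

3 ahead, 0 behind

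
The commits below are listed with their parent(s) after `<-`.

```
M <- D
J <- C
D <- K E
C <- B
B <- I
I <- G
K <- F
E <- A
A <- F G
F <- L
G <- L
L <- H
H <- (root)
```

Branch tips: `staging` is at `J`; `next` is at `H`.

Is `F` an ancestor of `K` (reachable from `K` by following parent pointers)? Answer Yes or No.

Ancestors of K (commits reachable by following parents): {F, H, K, L}.
F is in that set, so it is an ancestor of K.

Yes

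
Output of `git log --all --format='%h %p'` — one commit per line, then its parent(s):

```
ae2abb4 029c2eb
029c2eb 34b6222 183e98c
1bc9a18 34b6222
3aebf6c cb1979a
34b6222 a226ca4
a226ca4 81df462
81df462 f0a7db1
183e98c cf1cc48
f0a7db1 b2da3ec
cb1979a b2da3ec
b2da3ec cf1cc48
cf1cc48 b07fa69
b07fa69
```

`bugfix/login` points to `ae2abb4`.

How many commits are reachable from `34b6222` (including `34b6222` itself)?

7

Walking parent pointers from 34b6222: reachable set = {34b6222, 81df462, a226ca4, b07fa69, b2da3ec, cf1cc48, f0a7db1}.
That is 7 commits.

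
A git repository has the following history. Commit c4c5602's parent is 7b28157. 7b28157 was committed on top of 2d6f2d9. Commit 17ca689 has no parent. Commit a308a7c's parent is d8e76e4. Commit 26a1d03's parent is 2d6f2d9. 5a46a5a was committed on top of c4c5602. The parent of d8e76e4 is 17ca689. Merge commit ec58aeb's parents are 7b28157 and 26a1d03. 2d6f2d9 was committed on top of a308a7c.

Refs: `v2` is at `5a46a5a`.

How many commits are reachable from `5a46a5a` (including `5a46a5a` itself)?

7

Walking parent pointers from 5a46a5a: reachable set = {17ca689, 2d6f2d9, 5a46a5a, 7b28157, a308a7c, c4c5602, d8e76e4}.
That is 7 commits.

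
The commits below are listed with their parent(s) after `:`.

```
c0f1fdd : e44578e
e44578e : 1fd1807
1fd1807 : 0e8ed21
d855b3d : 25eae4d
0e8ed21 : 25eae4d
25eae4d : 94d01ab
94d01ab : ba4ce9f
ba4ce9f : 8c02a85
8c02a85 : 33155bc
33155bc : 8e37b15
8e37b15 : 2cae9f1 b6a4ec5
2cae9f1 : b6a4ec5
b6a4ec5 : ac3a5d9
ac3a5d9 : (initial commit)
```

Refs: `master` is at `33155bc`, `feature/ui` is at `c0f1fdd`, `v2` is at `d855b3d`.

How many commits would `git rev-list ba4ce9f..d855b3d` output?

3

Reachable from d855b3d: {25eae4d, 2cae9f1, 33155bc, 8c02a85, 8e37b15, 94d01ab, ac3a5d9, b6a4ec5, ba4ce9f, d855b3d}.
Reachable from ba4ce9f: {2cae9f1, 33155bc, 8c02a85, 8e37b15, ac3a5d9, b6a4ec5, ba4ce9f}.
In d855b3d's history but not ba4ce9f's: {25eae4d, 94d01ab, d855b3d} — 3 commits.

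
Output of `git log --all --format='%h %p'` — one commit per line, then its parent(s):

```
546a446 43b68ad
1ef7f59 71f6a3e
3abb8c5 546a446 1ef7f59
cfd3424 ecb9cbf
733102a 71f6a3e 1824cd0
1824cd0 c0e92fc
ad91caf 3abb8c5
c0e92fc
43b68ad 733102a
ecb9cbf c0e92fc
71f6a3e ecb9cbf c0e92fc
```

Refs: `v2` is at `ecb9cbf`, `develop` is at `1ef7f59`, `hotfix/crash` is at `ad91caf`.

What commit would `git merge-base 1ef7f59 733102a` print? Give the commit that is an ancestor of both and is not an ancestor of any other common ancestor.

Ancestors of 1ef7f59: {1ef7f59, 71f6a3e, c0e92fc, ecb9cbf}.
Ancestors of 733102a: {1824cd0, 71f6a3e, 733102a, c0e92fc, ecb9cbf}.
Common ancestors: {71f6a3e, c0e92fc, ecb9cbf}.
Among these, 71f6a3e is not an ancestor of any other common ancestor — it is the merge base.

71f6a3e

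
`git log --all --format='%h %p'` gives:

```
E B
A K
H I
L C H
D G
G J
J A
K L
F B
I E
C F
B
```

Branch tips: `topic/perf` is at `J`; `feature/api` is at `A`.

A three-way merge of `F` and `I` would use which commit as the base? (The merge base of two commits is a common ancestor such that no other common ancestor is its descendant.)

Ancestors of F: {B, F}.
Ancestors of I: {B, E, I}.
Common ancestors: {B}.
The only common ancestor is B, so it is the merge base.

B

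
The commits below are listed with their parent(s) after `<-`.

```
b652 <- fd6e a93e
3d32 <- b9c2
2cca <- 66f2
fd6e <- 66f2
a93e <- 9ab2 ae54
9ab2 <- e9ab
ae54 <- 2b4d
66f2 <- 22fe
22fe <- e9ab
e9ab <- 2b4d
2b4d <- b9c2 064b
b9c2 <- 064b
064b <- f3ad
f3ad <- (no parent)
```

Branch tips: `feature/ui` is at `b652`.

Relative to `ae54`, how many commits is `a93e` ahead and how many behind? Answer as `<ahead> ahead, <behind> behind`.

Reachable from a93e: {064b, 2b4d, 9ab2, a93e, ae54, b9c2, e9ab, f3ad}.
Reachable from ae54: {064b, 2b4d, ae54, b9c2, f3ad}.
Only in a93e's history (ahead): {9ab2, a93e, e9ab} — 3.
Only in ae54's history (behind): {} — 0.

3 ahead, 0 behind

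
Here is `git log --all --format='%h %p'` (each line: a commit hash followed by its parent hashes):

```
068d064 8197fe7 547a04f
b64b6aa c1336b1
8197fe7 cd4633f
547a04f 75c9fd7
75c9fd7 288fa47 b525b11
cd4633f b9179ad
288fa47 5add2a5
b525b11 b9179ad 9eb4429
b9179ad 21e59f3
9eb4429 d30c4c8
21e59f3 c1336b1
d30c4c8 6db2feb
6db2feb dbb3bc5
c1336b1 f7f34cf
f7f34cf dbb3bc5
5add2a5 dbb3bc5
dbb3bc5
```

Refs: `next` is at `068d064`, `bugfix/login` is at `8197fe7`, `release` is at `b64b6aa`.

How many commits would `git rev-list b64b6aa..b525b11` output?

Reachable from b525b11: {21e59f3, 6db2feb, 9eb4429, b525b11, b9179ad, c1336b1, d30c4c8, dbb3bc5, f7f34cf}.
Reachable from b64b6aa: {b64b6aa, c1336b1, dbb3bc5, f7f34cf}.
In b525b11's history but not b64b6aa's: {21e59f3, 6db2feb, 9eb4429, b525b11, b9179ad, d30c4c8} — 6 commits.

6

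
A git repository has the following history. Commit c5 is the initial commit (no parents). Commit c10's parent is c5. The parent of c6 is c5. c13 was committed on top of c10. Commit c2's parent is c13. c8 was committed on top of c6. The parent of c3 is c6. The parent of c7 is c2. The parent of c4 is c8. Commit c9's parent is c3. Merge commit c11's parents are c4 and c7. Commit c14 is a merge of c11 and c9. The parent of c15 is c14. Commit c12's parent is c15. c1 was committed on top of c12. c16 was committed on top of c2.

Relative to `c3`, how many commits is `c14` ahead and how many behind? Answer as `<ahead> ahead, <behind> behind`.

Reachable from c14: {c10, c11, c13, c14, c2, c3, c4, c5, c6, c7, c8, c9}.
Reachable from c3: {c3, c5, c6}.
Only in c14's history (ahead): {c10, c11, c13, c14, c2, c4, c7, c8, c9} — 9.
Only in c3's history (behind): {} — 0.

9 ahead, 0 behind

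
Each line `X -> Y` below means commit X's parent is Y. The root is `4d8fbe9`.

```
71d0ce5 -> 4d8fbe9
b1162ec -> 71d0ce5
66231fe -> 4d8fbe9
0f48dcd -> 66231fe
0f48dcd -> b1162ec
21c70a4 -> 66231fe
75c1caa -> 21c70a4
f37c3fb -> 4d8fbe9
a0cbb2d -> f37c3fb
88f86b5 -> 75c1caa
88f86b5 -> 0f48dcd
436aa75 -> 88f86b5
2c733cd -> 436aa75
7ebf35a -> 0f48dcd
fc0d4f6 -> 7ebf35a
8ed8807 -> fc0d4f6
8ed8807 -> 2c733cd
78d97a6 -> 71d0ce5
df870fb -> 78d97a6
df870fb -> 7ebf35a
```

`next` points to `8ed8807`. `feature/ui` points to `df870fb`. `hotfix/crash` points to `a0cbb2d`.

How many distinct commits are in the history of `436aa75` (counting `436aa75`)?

9

Walking parent pointers from 436aa75: reachable set = {0f48dcd, 21c70a4, 436aa75, 4d8fbe9, 66231fe, 71d0ce5, 75c1caa, 88f86b5, b1162ec}.
That is 9 commits.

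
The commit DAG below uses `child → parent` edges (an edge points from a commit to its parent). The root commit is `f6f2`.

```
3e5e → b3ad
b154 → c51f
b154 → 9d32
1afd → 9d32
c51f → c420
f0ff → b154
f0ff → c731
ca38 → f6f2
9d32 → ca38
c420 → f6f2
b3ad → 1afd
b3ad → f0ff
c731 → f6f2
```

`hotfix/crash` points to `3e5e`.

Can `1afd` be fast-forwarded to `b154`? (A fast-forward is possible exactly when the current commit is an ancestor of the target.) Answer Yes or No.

No

A fast-forward from 1afd to b154 is possible iff 1afd is an ancestor of b154.
Ancestors of b154: {9d32, b154, c420, c51f, ca38, f6f2}.
1afd is not among them, so fast-forward is not possible.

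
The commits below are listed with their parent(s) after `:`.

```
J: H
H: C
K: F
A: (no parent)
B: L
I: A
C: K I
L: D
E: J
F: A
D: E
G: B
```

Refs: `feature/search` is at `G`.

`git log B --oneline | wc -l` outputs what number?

Walking parent pointers from B: reachable set = {A, B, C, D, E, F, H, I, J, K, L}.
That is 11 commits.

11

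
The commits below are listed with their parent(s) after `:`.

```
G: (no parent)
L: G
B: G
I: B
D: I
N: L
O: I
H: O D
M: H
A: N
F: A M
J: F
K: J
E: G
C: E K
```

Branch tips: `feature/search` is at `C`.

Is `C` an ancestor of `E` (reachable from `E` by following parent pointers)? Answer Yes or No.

No

Ancestors of E: {E, G}.
C is not in that set, so it is not an ancestor of E.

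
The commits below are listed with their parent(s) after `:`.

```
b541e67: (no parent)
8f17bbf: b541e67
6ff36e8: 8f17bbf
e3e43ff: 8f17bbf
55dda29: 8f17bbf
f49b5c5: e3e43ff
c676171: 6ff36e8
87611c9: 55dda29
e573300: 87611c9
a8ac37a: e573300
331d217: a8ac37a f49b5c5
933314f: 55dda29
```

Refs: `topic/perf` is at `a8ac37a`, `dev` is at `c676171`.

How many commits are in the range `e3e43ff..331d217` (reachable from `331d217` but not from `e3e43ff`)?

Reachable from 331d217: {331d217, 55dda29, 87611c9, 8f17bbf, a8ac37a, b541e67, e3e43ff, e573300, f49b5c5}.
Reachable from e3e43ff: {8f17bbf, b541e67, e3e43ff}.
In 331d217's history but not e3e43ff's: {331d217, 55dda29, 87611c9, a8ac37a, e573300, f49b5c5} — 6 commits.

6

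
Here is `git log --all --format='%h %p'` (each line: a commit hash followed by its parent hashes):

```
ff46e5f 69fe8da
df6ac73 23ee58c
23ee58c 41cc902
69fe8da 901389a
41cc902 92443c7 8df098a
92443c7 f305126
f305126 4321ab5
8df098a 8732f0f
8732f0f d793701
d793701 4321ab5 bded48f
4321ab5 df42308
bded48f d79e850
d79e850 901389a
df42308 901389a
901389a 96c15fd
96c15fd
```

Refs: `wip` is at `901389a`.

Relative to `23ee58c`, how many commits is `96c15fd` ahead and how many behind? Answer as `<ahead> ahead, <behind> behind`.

Reachable from 96c15fd: {96c15fd}.
Reachable from 23ee58c: {23ee58c, 41cc902, 4321ab5, 8732f0f, 8df098a, 901389a, 92443c7, 96c15fd, bded48f, d793701, d79e850, df42308, f305126}.
Only in 96c15fd's history (ahead): {} — 0.
Only in 23ee58c's history (behind): {23ee58c, 41cc902, 4321ab5, 8732f0f, 8df098a, 901389a, 92443c7, bded48f, d793701, d79e850, df42308, f305126} — 12.

0 ahead, 12 behind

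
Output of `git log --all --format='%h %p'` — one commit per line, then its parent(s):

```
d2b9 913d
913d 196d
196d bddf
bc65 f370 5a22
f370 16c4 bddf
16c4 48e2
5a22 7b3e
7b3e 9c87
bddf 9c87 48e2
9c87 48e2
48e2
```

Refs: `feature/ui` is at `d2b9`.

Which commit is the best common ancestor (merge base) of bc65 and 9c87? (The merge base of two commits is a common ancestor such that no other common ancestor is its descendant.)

9c87

Ancestors of bc65: {16c4, 48e2, 5a22, 7b3e, 9c87, bc65, bddf, f370}.
Ancestors of 9c87: {48e2, 9c87}.
Common ancestors: {48e2, 9c87}.
Among these, 9c87 is not an ancestor of any other common ancestor — it is the merge base.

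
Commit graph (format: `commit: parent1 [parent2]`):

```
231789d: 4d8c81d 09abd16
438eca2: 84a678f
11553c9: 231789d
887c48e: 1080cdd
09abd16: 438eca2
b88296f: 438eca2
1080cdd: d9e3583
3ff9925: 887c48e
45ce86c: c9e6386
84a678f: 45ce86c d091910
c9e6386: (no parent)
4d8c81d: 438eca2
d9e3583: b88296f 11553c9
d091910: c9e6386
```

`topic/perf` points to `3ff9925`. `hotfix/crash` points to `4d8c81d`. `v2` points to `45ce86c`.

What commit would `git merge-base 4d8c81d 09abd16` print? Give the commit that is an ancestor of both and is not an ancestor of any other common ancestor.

Ancestors of 4d8c81d: {438eca2, 45ce86c, 4d8c81d, 84a678f, c9e6386, d091910}.
Ancestors of 09abd16: {09abd16, 438eca2, 45ce86c, 84a678f, c9e6386, d091910}.
Common ancestors: {438eca2, 45ce86c, 84a678f, c9e6386, d091910}.
Among these, 438eca2 is not an ancestor of any other common ancestor — it is the merge base.

438eca2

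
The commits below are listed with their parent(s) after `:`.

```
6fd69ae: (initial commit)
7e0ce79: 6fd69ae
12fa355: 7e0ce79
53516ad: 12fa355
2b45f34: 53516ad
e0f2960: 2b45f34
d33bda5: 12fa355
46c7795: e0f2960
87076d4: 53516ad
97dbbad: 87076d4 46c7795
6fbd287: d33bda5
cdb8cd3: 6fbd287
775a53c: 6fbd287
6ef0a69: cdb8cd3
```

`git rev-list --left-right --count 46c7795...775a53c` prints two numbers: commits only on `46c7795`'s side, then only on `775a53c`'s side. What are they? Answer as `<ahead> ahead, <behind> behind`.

Reachable from 46c7795: {12fa355, 2b45f34, 46c7795, 53516ad, 6fd69ae, 7e0ce79, e0f2960}.
Reachable from 775a53c: {12fa355, 6fbd287, 6fd69ae, 775a53c, 7e0ce79, d33bda5}.
Only in 46c7795's history (ahead): {2b45f34, 46c7795, 53516ad, e0f2960} — 4.
Only in 775a53c's history (behind): {6fbd287, 775a53c, d33bda5} — 3.

4 ahead, 3 behind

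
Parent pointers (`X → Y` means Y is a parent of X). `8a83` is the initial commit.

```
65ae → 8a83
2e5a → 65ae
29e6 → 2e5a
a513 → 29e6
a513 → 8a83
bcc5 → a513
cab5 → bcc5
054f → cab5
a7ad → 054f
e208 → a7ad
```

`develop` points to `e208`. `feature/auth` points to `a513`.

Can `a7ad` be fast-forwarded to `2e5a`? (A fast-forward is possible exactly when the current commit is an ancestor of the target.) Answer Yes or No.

A fast-forward from a7ad to 2e5a is possible iff a7ad is an ancestor of 2e5a.
Ancestors of 2e5a: {2e5a, 65ae, 8a83}.
a7ad is not among them, so fast-forward is not possible.

No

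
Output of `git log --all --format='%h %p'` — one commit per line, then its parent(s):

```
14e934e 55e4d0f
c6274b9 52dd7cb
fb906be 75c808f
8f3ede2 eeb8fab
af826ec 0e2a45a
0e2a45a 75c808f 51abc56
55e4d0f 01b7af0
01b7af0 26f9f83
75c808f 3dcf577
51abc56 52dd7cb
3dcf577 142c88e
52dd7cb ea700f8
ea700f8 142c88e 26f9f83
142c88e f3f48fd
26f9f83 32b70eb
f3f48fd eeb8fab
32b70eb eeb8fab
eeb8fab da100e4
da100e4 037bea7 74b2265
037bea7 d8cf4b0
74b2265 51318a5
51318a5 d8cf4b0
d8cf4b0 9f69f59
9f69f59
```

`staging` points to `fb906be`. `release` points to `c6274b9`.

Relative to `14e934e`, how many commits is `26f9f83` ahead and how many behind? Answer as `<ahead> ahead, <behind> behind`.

0 ahead, 3 behind

Reachable from 26f9f83: {037bea7, 26f9f83, 32b70eb, 51318a5, 74b2265, 9f69f59, d8cf4b0, da100e4, eeb8fab}.
Reachable from 14e934e: {01b7af0, 037bea7, 14e934e, 26f9f83, 32b70eb, 51318a5, 55e4d0f, 74b2265, 9f69f59, d8cf4b0, da100e4, eeb8fab}.
Only in 26f9f83's history (ahead): {} — 0.
Only in 14e934e's history (behind): {01b7af0, 14e934e, 55e4d0f} — 3.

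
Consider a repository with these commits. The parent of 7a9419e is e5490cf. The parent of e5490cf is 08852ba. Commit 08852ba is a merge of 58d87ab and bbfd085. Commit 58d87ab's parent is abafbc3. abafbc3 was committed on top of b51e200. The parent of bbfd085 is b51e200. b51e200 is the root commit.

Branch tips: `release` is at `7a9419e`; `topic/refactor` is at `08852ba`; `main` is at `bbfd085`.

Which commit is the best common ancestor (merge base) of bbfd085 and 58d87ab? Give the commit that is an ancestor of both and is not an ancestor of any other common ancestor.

Ancestors of bbfd085: {b51e200, bbfd085}.
Ancestors of 58d87ab: {58d87ab, abafbc3, b51e200}.
Common ancestors: {b51e200}.
The only common ancestor is b51e200, so it is the merge base.

b51e200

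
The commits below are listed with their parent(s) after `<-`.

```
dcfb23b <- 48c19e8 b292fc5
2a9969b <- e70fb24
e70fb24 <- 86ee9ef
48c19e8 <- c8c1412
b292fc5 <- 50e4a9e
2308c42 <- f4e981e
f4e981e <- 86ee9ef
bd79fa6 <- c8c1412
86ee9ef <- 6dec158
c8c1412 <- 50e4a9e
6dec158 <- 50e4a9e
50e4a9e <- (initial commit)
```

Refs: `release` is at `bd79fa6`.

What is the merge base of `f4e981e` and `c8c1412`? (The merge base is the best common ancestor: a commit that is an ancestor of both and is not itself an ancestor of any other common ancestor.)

50e4a9e

Ancestors of f4e981e: {50e4a9e, 6dec158, 86ee9ef, f4e981e}.
Ancestors of c8c1412: {50e4a9e, c8c1412}.
Common ancestors: {50e4a9e}.
The only common ancestor is 50e4a9e, so it is the merge base.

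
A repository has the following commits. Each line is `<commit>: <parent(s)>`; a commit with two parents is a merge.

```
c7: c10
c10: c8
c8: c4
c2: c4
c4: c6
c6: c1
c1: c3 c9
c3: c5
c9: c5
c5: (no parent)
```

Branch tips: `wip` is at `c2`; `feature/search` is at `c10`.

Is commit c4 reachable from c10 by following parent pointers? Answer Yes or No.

Ancestors of c10 (commits reachable by following parents): {c1, c10, c3, c4, c5, c6, c8, c9}.
c4 is in that set, so it is an ancestor of c10.

Yes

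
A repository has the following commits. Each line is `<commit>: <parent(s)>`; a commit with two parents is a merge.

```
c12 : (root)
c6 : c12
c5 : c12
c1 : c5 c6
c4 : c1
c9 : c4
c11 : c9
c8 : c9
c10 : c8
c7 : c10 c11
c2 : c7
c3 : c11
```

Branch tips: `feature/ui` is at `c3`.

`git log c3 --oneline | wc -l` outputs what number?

8

Walking parent pointers from c3: reachable set = {c1, c11, c12, c3, c4, c5, c6, c9}.
That is 8 commits.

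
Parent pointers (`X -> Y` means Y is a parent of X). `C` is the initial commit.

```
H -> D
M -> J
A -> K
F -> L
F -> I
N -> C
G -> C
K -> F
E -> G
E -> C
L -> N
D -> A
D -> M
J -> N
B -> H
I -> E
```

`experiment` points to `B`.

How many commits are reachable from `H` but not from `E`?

10

Reachable from H: {A, C, D, E, F, G, H, I, J, K, L, M, N}.
Reachable from E: {C, E, G}.
In H's history but not E's: {A, D, F, H, I, J, K, L, M, N} — 10 commits.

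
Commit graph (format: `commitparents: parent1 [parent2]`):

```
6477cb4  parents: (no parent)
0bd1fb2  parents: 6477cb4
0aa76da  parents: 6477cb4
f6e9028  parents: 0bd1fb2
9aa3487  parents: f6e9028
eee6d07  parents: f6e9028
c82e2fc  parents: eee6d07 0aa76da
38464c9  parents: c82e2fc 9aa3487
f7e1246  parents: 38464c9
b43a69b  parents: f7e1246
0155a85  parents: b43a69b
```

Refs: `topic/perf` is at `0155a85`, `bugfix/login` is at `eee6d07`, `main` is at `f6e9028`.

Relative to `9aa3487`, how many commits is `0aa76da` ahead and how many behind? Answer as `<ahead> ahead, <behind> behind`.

Reachable from 0aa76da: {0aa76da, 6477cb4}.
Reachable from 9aa3487: {0bd1fb2, 6477cb4, 9aa3487, f6e9028}.
Only in 0aa76da's history (ahead): {0aa76da} — 1.
Only in 9aa3487's history (behind): {0bd1fb2, 9aa3487, f6e9028} — 3.

1 ahead, 3 behind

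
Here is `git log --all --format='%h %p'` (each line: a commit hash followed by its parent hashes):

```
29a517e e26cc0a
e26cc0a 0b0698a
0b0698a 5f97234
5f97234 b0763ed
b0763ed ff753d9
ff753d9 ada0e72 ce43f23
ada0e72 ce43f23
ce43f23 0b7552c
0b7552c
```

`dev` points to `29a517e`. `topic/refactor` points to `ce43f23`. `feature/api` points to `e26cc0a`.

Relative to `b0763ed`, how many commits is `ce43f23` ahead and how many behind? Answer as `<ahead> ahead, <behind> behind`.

0 ahead, 3 behind

Reachable from ce43f23: {0b7552c, ce43f23}.
Reachable from b0763ed: {0b7552c, ada0e72, b0763ed, ce43f23, ff753d9}.
Only in ce43f23's history (ahead): {} — 0.
Only in b0763ed's history (behind): {ada0e72, b0763ed, ff753d9} — 3.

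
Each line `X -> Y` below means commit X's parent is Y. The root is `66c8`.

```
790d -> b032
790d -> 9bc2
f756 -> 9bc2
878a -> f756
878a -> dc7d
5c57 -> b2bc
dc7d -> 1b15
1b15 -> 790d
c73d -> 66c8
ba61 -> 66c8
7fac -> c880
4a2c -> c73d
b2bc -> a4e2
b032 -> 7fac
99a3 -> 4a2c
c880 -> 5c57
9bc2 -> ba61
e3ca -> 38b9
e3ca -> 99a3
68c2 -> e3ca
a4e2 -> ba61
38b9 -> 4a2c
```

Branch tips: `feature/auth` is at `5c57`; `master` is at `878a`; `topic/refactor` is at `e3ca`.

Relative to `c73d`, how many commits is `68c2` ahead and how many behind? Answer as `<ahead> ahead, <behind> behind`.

Reachable from 68c2: {38b9, 4a2c, 66c8, 68c2, 99a3, c73d, e3ca}.
Reachable from c73d: {66c8, c73d}.
Only in 68c2's history (ahead): {38b9, 4a2c, 68c2, 99a3, e3ca} — 5.
Only in c73d's history (behind): {} — 0.

5 ahead, 0 behind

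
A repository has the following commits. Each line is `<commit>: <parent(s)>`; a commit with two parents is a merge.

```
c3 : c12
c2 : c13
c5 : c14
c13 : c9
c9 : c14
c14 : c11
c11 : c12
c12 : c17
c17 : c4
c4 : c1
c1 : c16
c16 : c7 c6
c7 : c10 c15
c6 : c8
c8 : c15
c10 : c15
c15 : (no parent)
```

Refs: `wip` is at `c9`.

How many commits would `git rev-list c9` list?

13

Walking parent pointers from c9: reachable set = {c1, c10, c11, c12, c14, c15, c16, c17, c4, c6, c7, c8, c9}.
That is 13 commits.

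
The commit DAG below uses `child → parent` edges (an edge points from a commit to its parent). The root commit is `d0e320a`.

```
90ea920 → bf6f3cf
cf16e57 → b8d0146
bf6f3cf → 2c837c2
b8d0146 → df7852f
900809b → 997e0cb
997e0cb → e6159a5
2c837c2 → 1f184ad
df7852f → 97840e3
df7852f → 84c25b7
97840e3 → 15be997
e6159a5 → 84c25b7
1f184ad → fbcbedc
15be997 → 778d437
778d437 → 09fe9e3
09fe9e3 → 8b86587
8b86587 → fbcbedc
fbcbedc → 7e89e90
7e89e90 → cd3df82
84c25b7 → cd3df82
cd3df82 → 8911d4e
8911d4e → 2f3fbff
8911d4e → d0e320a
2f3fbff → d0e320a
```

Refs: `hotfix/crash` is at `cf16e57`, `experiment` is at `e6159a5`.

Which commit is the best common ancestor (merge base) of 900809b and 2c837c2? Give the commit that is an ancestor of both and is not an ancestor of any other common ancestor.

cd3df82

Ancestors of 900809b: {2f3fbff, 84c25b7, 8911d4e, 900809b, 997e0cb, cd3df82, d0e320a, e6159a5}.
Ancestors of 2c837c2: {1f184ad, 2c837c2, 2f3fbff, 7e89e90, 8911d4e, cd3df82, d0e320a, fbcbedc}.
Common ancestors: {2f3fbff, 8911d4e, cd3df82, d0e320a}.
Among these, cd3df82 is not an ancestor of any other common ancestor — it is the merge base.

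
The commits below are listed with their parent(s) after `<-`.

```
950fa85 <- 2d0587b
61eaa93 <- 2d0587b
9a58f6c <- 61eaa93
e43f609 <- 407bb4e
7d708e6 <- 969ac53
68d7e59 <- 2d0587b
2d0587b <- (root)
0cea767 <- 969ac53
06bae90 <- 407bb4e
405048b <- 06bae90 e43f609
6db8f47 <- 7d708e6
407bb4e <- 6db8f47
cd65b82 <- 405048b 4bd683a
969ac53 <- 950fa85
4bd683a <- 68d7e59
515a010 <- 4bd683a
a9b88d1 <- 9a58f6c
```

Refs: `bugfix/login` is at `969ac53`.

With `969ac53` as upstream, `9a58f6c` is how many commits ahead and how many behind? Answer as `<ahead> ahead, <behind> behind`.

Reachable from 9a58f6c: {2d0587b, 61eaa93, 9a58f6c}.
Reachable from 969ac53: {2d0587b, 950fa85, 969ac53}.
Only in 9a58f6c's history (ahead): {61eaa93, 9a58f6c} — 2.
Only in 969ac53's history (behind): {950fa85, 969ac53} — 2.

2 ahead, 2 behind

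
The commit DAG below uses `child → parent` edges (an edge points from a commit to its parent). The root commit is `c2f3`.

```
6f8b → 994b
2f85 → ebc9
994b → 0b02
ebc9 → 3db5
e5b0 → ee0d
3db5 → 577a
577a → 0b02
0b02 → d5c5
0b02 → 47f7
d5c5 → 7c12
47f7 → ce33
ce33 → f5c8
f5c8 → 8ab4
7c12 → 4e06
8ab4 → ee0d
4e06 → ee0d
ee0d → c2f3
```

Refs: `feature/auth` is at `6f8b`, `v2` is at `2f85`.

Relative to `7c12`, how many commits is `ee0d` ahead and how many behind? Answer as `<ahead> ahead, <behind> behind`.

Reachable from ee0d: {c2f3, ee0d}.
Reachable from 7c12: {4e06, 7c12, c2f3, ee0d}.
Only in ee0d's history (ahead): {} — 0.
Only in 7c12's history (behind): {4e06, 7c12} — 2.

0 ahead, 2 behind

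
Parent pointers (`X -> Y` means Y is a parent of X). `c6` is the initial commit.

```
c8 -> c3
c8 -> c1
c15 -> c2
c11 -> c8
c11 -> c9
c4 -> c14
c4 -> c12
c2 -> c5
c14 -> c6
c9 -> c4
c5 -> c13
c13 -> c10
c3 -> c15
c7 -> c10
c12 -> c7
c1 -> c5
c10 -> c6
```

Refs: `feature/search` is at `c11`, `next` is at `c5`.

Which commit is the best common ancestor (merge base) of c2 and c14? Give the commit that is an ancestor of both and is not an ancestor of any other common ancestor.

Ancestors of c2: {c10, c13, c2, c5, c6}.
Ancestors of c14: {c14, c6}.
Common ancestors: {c6}.
The only common ancestor is c6, so it is the merge base.

c6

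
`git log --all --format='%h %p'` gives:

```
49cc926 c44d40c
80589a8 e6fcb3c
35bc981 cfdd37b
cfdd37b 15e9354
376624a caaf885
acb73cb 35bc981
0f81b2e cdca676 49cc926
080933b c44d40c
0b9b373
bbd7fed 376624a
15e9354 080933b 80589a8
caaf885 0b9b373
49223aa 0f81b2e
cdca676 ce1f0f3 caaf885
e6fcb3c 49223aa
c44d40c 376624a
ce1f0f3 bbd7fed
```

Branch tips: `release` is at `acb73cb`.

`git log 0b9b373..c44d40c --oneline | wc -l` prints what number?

3

Reachable from c44d40c: {0b9b373, 376624a, c44d40c, caaf885}.
Reachable from 0b9b373: {0b9b373}.
In c44d40c's history but not 0b9b373's: {376624a, c44d40c, caaf885} — 3 commits.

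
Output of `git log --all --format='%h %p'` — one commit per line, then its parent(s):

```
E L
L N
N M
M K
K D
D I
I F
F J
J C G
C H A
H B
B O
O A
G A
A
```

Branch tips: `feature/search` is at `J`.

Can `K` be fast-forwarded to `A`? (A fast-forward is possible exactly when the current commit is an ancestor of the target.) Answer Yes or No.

A fast-forward from K to A is possible iff K is an ancestor of A.
Ancestors of A: {A}.
K is not among them, so fast-forward is not possible.

No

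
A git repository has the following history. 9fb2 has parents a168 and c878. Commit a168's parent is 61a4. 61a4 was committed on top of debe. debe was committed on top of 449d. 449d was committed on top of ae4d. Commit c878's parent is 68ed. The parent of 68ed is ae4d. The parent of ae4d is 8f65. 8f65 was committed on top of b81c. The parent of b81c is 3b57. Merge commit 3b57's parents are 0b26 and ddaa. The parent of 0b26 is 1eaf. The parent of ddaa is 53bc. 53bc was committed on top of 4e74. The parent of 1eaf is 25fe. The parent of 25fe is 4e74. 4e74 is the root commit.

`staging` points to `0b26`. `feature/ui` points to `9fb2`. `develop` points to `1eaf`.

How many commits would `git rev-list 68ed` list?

11

Walking parent pointers from 68ed: reachable set = {0b26, 1eaf, 25fe, 3b57, 4e74, 53bc, 68ed, 8f65, ae4d, b81c, ddaa}.
That is 11 commits.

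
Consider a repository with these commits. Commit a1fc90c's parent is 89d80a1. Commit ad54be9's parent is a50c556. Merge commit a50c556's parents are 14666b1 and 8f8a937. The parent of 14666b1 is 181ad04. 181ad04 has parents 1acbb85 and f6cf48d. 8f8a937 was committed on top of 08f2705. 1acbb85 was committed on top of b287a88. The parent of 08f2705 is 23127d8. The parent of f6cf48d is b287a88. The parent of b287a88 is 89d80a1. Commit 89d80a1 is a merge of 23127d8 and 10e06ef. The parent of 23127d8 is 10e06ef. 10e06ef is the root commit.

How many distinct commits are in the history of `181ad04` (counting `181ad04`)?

7

Walking parent pointers from 181ad04: reachable set = {10e06ef, 181ad04, 1acbb85, 23127d8, 89d80a1, b287a88, f6cf48d}.
That is 7 commits.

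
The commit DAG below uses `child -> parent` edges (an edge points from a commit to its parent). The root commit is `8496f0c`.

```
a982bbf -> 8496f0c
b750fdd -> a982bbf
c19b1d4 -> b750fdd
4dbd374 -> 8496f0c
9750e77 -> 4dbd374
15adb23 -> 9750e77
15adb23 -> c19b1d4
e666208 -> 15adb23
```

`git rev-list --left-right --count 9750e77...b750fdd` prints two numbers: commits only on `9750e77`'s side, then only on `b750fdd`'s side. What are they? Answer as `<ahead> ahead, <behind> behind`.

2 ahead, 2 behind

Reachable from 9750e77: {4dbd374, 8496f0c, 9750e77}.
Reachable from b750fdd: {8496f0c, a982bbf, b750fdd}.
Only in 9750e77's history (ahead): {4dbd374, 9750e77} — 2.
Only in b750fdd's history (behind): {a982bbf, b750fdd} — 2.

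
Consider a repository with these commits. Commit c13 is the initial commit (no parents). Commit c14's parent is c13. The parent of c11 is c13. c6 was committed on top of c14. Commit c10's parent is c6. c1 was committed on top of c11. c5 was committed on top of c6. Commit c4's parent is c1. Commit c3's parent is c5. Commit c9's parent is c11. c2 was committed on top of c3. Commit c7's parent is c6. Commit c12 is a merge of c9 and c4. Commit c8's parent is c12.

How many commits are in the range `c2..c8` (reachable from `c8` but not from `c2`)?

Reachable from c8: {c1, c11, c12, c13, c4, c8, c9}.
Reachable from c2: {c13, c14, c2, c3, c5, c6}.
In c8's history but not c2's: {c1, c11, c12, c4, c8, c9} — 6 commits.

6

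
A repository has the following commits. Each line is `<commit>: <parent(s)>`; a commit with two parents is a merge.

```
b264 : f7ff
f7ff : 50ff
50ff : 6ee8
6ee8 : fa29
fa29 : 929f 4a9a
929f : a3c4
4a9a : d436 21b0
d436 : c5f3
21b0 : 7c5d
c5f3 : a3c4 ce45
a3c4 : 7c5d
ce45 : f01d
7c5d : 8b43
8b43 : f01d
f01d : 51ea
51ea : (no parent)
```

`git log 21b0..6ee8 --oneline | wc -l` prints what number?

8

Reachable from 6ee8: {21b0, 4a9a, 51ea, 6ee8, 7c5d, 8b43, 929f, a3c4, c5f3, ce45, d436, f01d, fa29}.
Reachable from 21b0: {21b0, 51ea, 7c5d, 8b43, f01d}.
In 6ee8's history but not 21b0's: {4a9a, 6ee8, 929f, a3c4, c5f3, ce45, d436, fa29} — 8 commits.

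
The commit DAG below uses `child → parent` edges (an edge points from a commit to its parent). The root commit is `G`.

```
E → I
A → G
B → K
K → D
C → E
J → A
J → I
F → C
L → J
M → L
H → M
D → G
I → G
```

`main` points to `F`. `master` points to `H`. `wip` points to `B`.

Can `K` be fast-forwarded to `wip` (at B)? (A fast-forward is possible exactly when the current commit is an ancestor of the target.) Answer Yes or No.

Yes

A fast-forward from K to B is possible iff K is an ancestor of B.
Ancestors of B: {B, D, G, K}.
K is among them, so fast-forward is possible.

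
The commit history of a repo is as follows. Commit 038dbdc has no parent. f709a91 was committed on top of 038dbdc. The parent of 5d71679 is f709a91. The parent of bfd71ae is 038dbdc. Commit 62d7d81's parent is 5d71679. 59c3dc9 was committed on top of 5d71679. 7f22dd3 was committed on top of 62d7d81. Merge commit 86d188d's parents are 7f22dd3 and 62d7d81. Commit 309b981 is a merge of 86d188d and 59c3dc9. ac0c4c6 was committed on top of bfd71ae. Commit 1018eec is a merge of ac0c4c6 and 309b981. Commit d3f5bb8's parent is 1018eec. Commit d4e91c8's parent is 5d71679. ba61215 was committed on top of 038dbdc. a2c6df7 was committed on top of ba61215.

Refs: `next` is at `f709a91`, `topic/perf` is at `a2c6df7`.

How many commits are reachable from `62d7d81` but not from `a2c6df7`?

Reachable from 62d7d81: {038dbdc, 5d71679, 62d7d81, f709a91}.
Reachable from a2c6df7: {038dbdc, a2c6df7, ba61215}.
In 62d7d81's history but not a2c6df7's: {5d71679, 62d7d81, f709a91} — 3 commits.

3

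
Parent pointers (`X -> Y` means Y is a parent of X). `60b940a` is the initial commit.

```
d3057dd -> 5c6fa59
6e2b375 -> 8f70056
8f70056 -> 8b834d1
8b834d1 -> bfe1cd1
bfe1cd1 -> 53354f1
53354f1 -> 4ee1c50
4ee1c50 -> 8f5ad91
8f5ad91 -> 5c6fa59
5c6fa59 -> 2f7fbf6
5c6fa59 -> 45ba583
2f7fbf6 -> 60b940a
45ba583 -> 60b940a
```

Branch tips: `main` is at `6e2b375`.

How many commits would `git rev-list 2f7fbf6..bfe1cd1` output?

Reachable from bfe1cd1: {2f7fbf6, 45ba583, 4ee1c50, 53354f1, 5c6fa59, 60b940a, 8f5ad91, bfe1cd1}.
Reachable from 2f7fbf6: {2f7fbf6, 60b940a}.
In bfe1cd1's history but not 2f7fbf6's: {45ba583, 4ee1c50, 53354f1, 5c6fa59, 8f5ad91, bfe1cd1} — 6 commits.

6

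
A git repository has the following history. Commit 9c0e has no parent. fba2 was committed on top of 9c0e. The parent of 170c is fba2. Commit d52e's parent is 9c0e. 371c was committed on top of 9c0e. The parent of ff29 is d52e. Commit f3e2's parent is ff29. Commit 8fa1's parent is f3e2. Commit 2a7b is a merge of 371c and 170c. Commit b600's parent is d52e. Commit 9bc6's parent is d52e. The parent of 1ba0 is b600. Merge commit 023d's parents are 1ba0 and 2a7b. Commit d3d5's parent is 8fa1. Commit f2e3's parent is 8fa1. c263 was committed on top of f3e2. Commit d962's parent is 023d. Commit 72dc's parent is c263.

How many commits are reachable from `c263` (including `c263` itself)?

5

Walking parent pointers from c263: reachable set = {9c0e, c263, d52e, f3e2, ff29}.
That is 5 commits.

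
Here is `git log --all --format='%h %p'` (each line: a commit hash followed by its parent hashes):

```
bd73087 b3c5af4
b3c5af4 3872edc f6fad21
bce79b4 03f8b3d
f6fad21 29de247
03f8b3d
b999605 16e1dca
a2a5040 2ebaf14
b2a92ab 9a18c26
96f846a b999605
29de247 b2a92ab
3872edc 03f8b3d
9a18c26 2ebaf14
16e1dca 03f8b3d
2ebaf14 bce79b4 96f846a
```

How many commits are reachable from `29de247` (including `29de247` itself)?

Walking parent pointers from 29de247: reachable set = {03f8b3d, 16e1dca, 29de247, 2ebaf14, 96f846a, 9a18c26, b2a92ab, b999605, bce79b4}.
That is 9 commits.

9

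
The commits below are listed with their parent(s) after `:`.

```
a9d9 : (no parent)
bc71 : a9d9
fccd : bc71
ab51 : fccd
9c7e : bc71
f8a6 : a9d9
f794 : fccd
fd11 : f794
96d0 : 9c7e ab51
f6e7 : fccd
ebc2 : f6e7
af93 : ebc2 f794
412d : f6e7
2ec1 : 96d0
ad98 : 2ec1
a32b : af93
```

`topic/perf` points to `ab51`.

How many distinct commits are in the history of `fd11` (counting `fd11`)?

Walking parent pointers from fd11: reachable set = {a9d9, bc71, f794, fccd, fd11}.
That is 5 commits.

5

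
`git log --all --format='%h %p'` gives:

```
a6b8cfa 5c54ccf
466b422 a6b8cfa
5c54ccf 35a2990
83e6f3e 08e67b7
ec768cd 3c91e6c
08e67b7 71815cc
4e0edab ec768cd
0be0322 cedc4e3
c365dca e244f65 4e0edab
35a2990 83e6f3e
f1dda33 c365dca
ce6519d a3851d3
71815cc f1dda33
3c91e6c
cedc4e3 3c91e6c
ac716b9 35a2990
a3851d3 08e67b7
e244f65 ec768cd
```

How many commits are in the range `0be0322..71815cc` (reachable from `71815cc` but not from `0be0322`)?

6

Reachable from 71815cc: {3c91e6c, 4e0edab, 71815cc, c365dca, e244f65, ec768cd, f1dda33}.
Reachable from 0be0322: {0be0322, 3c91e6c, cedc4e3}.
In 71815cc's history but not 0be0322's: {4e0edab, 71815cc, c365dca, e244f65, ec768cd, f1dda33} — 6 commits.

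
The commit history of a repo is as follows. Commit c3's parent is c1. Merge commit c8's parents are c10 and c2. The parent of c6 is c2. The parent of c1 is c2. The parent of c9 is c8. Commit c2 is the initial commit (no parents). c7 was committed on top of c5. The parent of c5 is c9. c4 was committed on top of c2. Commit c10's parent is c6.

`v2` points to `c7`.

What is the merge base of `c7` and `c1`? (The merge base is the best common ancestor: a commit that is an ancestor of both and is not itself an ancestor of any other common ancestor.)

c2

Ancestors of c7: {c10, c2, c5, c6, c7, c8, c9}.
Ancestors of c1: {c1, c2}.
Common ancestors: {c2}.
The only common ancestor is c2, so it is the merge base.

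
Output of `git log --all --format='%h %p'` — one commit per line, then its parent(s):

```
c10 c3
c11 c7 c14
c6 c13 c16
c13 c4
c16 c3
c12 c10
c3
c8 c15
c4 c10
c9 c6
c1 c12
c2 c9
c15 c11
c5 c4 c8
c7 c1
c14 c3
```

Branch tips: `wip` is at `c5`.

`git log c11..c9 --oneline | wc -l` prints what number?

5

Reachable from c9: {c10, c13, c16, c3, c4, c6, c9}.
Reachable from c11: {c1, c10, c11, c12, c14, c3, c7}.
In c9's history but not c11's: {c13, c16, c4, c6, c9} — 5 commits.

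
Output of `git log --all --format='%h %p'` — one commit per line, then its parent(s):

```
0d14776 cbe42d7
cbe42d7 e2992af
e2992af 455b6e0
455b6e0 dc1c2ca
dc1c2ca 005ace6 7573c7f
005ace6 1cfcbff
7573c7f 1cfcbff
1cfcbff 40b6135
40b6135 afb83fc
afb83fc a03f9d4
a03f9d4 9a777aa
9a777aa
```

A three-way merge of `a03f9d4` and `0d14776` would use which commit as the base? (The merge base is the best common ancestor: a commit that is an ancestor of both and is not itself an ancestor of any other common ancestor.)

a03f9d4

Ancestors of a03f9d4: {9a777aa, a03f9d4}.
Ancestors of 0d14776: {005ace6, 0d14776, 1cfcbff, 40b6135, 455b6e0, 7573c7f, 9a777aa, a03f9d4, afb83fc, cbe42d7, dc1c2ca, e2992af}.
Common ancestors: {9a777aa, a03f9d4}.
Among these, a03f9d4 is not an ancestor of any other common ancestor — it is the merge base.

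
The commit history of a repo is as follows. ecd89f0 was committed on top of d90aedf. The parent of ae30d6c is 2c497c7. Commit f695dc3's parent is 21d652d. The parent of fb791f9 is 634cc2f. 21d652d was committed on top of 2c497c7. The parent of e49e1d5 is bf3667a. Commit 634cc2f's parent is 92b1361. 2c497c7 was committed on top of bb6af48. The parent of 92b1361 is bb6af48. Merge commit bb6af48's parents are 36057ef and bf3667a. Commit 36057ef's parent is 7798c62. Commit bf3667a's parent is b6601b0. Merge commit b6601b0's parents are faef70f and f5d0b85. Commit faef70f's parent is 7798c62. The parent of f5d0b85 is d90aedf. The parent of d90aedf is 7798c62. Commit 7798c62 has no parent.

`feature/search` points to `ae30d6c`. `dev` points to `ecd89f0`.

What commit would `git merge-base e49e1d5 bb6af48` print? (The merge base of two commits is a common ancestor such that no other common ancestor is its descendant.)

bf3667a

Ancestors of e49e1d5: {7798c62, b6601b0, bf3667a, d90aedf, e49e1d5, f5d0b85, faef70f}.
Ancestors of bb6af48: {36057ef, 7798c62, b6601b0, bb6af48, bf3667a, d90aedf, f5d0b85, faef70f}.
Common ancestors: {7798c62, b6601b0, bf3667a, d90aedf, f5d0b85, faef70f}.
Among these, bf3667a is not an ancestor of any other common ancestor — it is the merge base.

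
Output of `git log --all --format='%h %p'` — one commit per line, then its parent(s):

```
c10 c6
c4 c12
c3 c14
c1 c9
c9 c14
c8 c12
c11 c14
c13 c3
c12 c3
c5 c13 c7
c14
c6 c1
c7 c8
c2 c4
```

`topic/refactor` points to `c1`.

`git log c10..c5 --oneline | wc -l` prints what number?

Reachable from c5: {c12, c13, c14, c3, c5, c7, c8}.
Reachable from c10: {c1, c10, c14, c6, c9}.
In c5's history but not c10's: {c12, c13, c3, c5, c7, c8} — 6 commits.

6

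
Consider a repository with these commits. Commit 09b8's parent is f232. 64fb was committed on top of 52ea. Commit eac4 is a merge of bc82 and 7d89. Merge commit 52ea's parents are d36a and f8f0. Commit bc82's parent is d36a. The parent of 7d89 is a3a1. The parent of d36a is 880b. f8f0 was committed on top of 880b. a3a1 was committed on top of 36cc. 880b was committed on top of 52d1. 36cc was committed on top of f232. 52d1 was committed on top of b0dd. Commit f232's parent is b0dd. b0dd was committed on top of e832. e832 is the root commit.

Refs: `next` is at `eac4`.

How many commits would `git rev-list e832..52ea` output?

6

Reachable from 52ea: {52d1, 52ea, 880b, b0dd, d36a, e832, f8f0}.
Reachable from e832: {e832}.
In 52ea's history but not e832's: {52d1, 52ea, 880b, b0dd, d36a, f8f0} — 6 commits.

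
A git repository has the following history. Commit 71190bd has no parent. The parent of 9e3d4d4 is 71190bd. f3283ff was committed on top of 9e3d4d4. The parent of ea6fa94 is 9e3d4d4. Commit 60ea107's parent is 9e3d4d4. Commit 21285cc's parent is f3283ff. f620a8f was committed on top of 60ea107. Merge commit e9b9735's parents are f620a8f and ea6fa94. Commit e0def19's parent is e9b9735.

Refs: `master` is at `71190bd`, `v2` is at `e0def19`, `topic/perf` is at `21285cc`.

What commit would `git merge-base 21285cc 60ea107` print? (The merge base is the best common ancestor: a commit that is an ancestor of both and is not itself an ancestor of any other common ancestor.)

9e3d4d4

Ancestors of 21285cc: {21285cc, 71190bd, 9e3d4d4, f3283ff}.
Ancestors of 60ea107: {60ea107, 71190bd, 9e3d4d4}.
Common ancestors: {71190bd, 9e3d4d4}.
Among these, 9e3d4d4 is not an ancestor of any other common ancestor — it is the merge base.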